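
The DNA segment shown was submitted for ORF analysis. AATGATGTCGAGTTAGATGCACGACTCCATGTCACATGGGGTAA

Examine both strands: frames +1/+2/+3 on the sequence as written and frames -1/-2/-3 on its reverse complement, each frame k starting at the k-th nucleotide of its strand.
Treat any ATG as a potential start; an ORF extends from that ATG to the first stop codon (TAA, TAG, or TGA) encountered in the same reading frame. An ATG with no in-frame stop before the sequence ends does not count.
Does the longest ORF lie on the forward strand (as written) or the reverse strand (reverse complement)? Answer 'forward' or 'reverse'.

reverse

Reverse complement (5'→3'): TTACCCCATGTGACATGGAGTCGTGCATCTAACTCGACATCATT
Frame +1: AAT GAT GTC GAG TTA GAT GCA CGA CTC CAT GTC ACA TGG GGT — no ATG→stop ORF.
Frame +2: ATG ATG TCG AGT TAG ATG CAC GAC TCC ATG TCA CAT GGG GTA — ATG at 2, stop TAG at 14 → 15 nt; ATG at 5, stop TAG at 14 → 12 nt.
Frame +3: TGA TGT CGA GTT AGA TGC ACG ACT CCA TGT CAC ATG GGG TAA — ATG at 36, stop TAA at 42 → 9 nt.
Frame -1: TTA CCC CAT GTG ACA TGG AGT CGT GCA TCT AAC TCG ACA TCA — no ATG→stop ORF.
Frame -2: TAC CCC ATG TGA CAT GGA GTC GTG CAT CTA ACT CGA CAT CAT — ATG at 8, stop TGA at 11 → 6 nt.
Frame -3: ACC CCA TGT GAC ATG GAG TCG TGC ATC TAA CTC GAC ATC ATT — ATG at 15, stop TAA at 30 → 18 nt.
Forward-strand max 15 nt; reverse-strand max 18 nt. The reverse strand has the longer ORF.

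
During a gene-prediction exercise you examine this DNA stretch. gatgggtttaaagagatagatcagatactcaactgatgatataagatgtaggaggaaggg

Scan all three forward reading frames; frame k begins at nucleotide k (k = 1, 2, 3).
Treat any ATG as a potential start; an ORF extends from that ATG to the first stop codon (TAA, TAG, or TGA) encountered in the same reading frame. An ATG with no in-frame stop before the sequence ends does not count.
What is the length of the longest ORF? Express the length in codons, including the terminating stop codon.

Frame 1: GAT GGG TTT AAA GAG ATA GAT CAG ATA CTC AAC TGA TGA TAT AAG ATG TAG GAG GAA GGG — ATG at 46, stop TAG at 49 → 6 nt.
Frame 2: ATG GGT TTA AAG AGA TAG ATC AGA TAC TCA ACT GAT GAT ATA AGA TGT AGG AGG AAG — ATG at 2, stop TAG at 17 → 18 nt.
Frame 3: TGG GTT TAA AGA GAT AGA TCA GAT ACT CAA CTG ATG ATA TAA GAT GTA GGA GGA AGG — ATG at 36, stop TAA at 42 → 9 nt.
Longest: frame 2, positions 2–19, 18 nt = 6 codons = 5 aa. → 6 codons.

6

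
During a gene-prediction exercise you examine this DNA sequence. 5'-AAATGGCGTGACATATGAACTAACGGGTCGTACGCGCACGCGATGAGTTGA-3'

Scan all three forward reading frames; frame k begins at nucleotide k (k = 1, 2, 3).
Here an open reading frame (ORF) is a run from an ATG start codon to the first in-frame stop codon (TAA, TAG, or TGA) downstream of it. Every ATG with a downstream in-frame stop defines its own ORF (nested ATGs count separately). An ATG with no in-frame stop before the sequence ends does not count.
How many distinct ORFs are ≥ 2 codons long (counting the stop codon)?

3

Frame 1: AAA TGG CGT GAC ATA TGA ACT AAC GGG TCG TAC GCG CAC GCG ATG AGT TGA — ATG at 43, stop TGA at 49 → 9 nt.
Frame 2: AAT GGC GTG ACA TAT GAA CTA ACG GGT CGT ACG CGC ACG CGA TGA GTT — no ATG→stop ORF.
Frame 3: ATG GCG TGA CAT ATG AAC TAA CGG GTC GTA CGC GCA CGC GAT GAG TTG — ATG at 3, stop TGA at 9 → 9 nt; ATG at 15, stop TAA at 21 → 9 nt.
ORFs ≥ 2 codons: frame 1 43–51 (3 codons), frame 3 3–11 (3 codons), frame 3 15–23 (3 codons). Count = 3.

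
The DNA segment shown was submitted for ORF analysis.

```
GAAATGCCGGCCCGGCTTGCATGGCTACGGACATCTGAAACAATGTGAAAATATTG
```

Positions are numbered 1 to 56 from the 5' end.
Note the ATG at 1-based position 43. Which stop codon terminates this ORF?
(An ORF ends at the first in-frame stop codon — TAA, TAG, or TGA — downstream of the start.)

TGA

Codons from position 43: ATG (43–45), TGA (46–48).
The first in-frame stop codon is TGA.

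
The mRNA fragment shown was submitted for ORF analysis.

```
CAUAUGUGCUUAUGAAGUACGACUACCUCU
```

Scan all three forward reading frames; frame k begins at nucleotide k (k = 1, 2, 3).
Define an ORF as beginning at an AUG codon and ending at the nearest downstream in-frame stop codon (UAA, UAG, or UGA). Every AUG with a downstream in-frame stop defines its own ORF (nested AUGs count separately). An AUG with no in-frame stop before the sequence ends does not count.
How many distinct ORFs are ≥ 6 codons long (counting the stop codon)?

0

Frame 1: CAU AUG UGC UUA UGA AGU ACG ACU ACC UCU — AUG at 4, stop UGA at 13 → 12 nt.
Frame 2: AUA UGU GCU UAU GAA GUA CGA CUA CCU — no AUG→stop ORF.
Frame 3: UAU GUG CUU AUG AAG UAC GAC UAC CUC — no AUG→stop ORF.
No ORF reaches 6 codons. Count = 0.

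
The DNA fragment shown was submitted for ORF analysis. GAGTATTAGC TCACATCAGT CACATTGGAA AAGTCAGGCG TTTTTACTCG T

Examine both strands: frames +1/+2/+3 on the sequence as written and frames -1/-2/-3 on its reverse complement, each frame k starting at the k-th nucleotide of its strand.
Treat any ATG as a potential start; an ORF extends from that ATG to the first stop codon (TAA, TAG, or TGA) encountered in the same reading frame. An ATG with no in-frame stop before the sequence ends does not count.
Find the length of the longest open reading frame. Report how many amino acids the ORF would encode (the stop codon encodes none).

1

Reverse complement (5'→3'): ACGAGTAAAAACGCCTGACTTTTCCAATGTGACTGATGTGAGCTAATACTC
Frame +1: GAG TAT TAG CTC ACA TCA GTC ACA TTG GAA AAG TCA GGC GTT TTT ACT CGT — no ATG→stop ORF.
Frame +2: AGT ATT AGC TCA CAT CAG TCA CAT TGG AAA AGT CAG GCG TTT TTA CTC — no ATG→stop ORF.
Frame +3: GTA TTA GCT CAC ATC AGT CAC ATT GGA AAA GTC AGG CGT TTT TAC TCG — no ATG→stop ORF.
Frame -1: ACG AGT AAA AAC GCC TGA CTT TTC CAA TGT GAC TGA TGT GAG CTA ATA CTC — no ATG→stop ORF.
Frame -2: CGA GTA AAA ACG CCT GAC TTT TCC AAT GTG ACT GAT GTG AGC TAA TAC — no ATG→stop ORF.
Frame -3: GAG TAA AAA CGC CTG ACT TTT CCA ATG TGA CTG ATG TGA GCT AAT ACT — ATG at 27, stop TGA at 30 → 6 nt; ATG at 36, stop TGA at 39 → 6 nt.
Longest: frame -3, positions 27–32, 6 nt = 2 codons = 1 aa. → 1 amino acids.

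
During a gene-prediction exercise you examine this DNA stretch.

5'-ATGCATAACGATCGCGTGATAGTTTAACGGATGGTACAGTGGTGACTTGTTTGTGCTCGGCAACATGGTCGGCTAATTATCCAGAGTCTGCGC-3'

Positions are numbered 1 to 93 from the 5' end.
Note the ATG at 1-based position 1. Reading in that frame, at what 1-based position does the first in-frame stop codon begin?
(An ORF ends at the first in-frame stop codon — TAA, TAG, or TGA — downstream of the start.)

25

Codons from position 1: ATG (1–3), CAT (4–6), AAC (7–9), GAT (10–12), CGC (13–15), GTG (16–18), ATA (19–21), GTT (22–24), TAA (25–27).
TAA is a stop codon; it begins at position 25.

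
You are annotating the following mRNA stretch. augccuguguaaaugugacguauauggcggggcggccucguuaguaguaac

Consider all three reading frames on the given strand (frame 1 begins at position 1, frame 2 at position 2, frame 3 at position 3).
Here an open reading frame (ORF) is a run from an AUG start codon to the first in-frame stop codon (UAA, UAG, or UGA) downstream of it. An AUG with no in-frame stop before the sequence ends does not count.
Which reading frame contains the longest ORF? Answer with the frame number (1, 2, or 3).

3

Frame 1: AUG CCU GUG UAA AUG UGA CGU AUA UGG CGG GGC GGC CUC GUU AGU AGU AAC — AUG at 1, stop UAA at 10 → 12 nt; AUG at 13, stop UGA at 16 → 6 nt.
Frame 2: UGC CUG UGU AAA UGU GAC GUA UAU GGC GGG GCG GCC UCG UUA GUA GUA — no AUG→stop ORF.
Frame 3: GCC UGU GUA AAU GUG ACG UAU AUG GCG GGG CGG CCU CGU UAG UAG UAA — AUG at 24, stop UAG at 42 → 21 nt.
Longest ORF is 21 nt in frame 3 (positions 24–44).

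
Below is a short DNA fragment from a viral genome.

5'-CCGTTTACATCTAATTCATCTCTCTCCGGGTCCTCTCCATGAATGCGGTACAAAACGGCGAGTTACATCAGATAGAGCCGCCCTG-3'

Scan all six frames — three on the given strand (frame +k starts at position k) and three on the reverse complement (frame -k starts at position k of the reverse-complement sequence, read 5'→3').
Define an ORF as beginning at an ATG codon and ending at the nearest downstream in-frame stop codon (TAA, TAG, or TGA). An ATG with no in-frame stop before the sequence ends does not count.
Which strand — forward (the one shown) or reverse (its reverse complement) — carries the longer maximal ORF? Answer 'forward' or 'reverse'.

forward

Reverse complement (5'→3'): CAGGGCGGCTCTATCTGATGTAACTCGCCGTTTTGTACCGCATTCATGGAGAGGACCCGGAGAGAGATGAATTAGATGTAAACGG
Frame +1: CCG TTT ACA TCT AAT TCA TCT CTC TCC GGG TCC TCT CCA TGA ATG CGG TAC AAA ACG GCG AGT TAC ATC AGA TAG AGC CGC CCT — ATG at 43, stop TAG at 73 → 33 nt.
Frame +2: CGT TTA CAT CTA ATT CAT CTC TCT CCG GGT CCT CTC CAT GAA TGC GGT ACA AAA CGG CGA GTT ACA TCA GAT AGA GCC GCC CTG — no ATG→stop ORF.
Frame +3: GTT TAC ATC TAA TTC ATC TCT CTC CGG GTC CTC TCC ATG AAT GCG GTA CAA AAC GGC GAG TTA CAT CAG ATA GAG CCG CCC — no ATG→stop ORF.
Frame -1: CAG GGC GGC TCT ATC TGA TGT AAC TCG CCG TTT TGT ACC GCA TTC ATG GAG AGG ACC CGG AGA GAG ATG AAT TAG ATG TAA ACG — ATG at 46, stop TAG at 73 → 30 nt; ATG at 67, stop TAG at 73 → 9 nt; ATG at 76, stop TAA at 79 → 6 nt.
Frame -2: AGG GCG GCT CTA TCT GAT GTA ACT CGC CGT TTT GTA CCG CAT TCA TGG AGA GGA CCC GGA GAG AGA TGA ATT AGA TGT AAA CGG — no ATG→stop ORF.
Frame -3: GGG CGG CTC TAT CTG ATG TAA CTC GCC GTT TTG TAC CGC ATT CAT GGA GAG GAC CCG GAG AGA GAT GAA TTA GAT GTA AAC — ATG at 18, stop TAA at 21 → 6 nt.
Forward-strand max 33 nt; reverse-strand max 30 nt. The forward strand has the longer ORF.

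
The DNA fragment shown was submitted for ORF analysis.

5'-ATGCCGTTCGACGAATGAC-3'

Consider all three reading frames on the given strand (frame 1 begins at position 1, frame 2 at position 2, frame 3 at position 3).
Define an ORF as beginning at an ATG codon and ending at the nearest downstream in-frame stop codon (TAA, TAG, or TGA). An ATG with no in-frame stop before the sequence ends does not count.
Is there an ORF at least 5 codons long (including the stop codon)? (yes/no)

Frame 1: ATG CCG TTC GAC GAA TGA — ATG at 1, stop TGA at 16 → 18 nt.
Frame 2: TGC CGT TCG ACG AAT GAC — no ATG→stop ORF.
Frame 3: GCC GTT CGA CGA ATG — no ATG→stop ORF.
Frame 1 has an ORF of 6 codons (positions 1–18) ≥ 5, so yes.

yes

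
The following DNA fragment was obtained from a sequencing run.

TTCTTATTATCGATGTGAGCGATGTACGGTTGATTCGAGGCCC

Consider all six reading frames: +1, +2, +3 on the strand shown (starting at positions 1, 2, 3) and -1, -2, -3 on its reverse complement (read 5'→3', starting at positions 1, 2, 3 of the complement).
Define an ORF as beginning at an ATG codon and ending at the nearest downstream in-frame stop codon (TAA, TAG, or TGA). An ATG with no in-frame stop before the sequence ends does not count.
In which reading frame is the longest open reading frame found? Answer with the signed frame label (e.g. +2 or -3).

Reverse complement (5'→3'): GGGCCTCGAATCAACCGTACATCGCTCACATCGATAATAAGAA
Frame +1: TTC TTA TTA TCG ATG TGA GCG ATG TAC GGT TGA TTC GAG GCC — ATG at 13, stop TGA at 16 → 6 nt; ATG at 22, stop TGA at 31 → 12 nt.
Frame +2: TCT TAT TAT CGA TGT GAG CGA TGT ACG GTT GAT TCG AGG CCC — no ATG→stop ORF.
Frame +3: CTT ATT ATC GAT GTG AGC GAT GTA CGG TTG ATT CGA GGC — no ATG→stop ORF.
Frame -1: GGG CCT CGA ATC AAC CGT ACA TCG CTC ACA TCG ATA ATA AGA — no ATG→stop ORF.
Frame -2: GGC CTC GAA TCA ACC GTA CAT CGC TCA CAT CGA TAA TAA GAA — no ATG→stop ORF.
Frame -3: GCC TCG AAT CAA CCG TAC ATC GCT CAC ATC GAT AAT AAG — no ATG→stop ORF.
Longest ORF is 12 nt in frame +1 (positions 22–33).

+1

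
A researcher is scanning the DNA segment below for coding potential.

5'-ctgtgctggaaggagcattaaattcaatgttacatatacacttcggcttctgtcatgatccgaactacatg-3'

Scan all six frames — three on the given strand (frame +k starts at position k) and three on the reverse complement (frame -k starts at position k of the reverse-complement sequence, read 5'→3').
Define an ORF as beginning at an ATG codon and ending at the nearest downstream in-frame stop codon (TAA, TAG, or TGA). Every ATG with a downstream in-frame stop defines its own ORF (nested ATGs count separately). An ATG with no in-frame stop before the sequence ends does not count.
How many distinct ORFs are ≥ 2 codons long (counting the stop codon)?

3

Reverse complement (5'→3'): CATGTAGTTCGGATCATGACAGAAGCCGAAGTGTATATGTAACATTGAATTTAATGCTCCTTCCAGCACAG
Frame +1: CTG TGC TGG AAG GAG CAT TAA ATT CAA TGT TAC ATA TAC ACT TCG GCT TCT GTC ATG ATC CGA ACT ACA — no ATG→stop ORF.
Frame +2: TGT GCT GGA AGG AGC ATT AAA TTC AAT GTT ACA TAT ACA CTT CGG CTT CTG TCA TGA TCC GAA CTA CAT — no ATG→stop ORF.
Frame +3: GTG CTG GAA GGA GCA TTA AAT TCA ATG TTA CAT ATA CAC TTC GGC TTC TGT CAT GAT CCG AAC TAC ATG — no ATG→stop ORF.
Frame -1: CAT GTA GTT CGG ATC ATG ACA GAA GCC GAA GTG TAT ATG TAA CAT TGA ATT TAA TGC TCC TTC CAG CAC — ATG at 16, stop TAA at 40 → 27 nt; ATG at 37, stop TAA at 40 → 6 nt.
Frame -2: ATG TAG TTC GGA TCA TGA CAG AAG CCG AAG TGT ATA TGT AAC ATT GAA TTT AAT GCT CCT TCC AGC ACA — ATG at 2, stop TAG at 5 → 6 nt.
Frame -3: TGT AGT TCG GAT CAT GAC AGA AGC CGA AGT GTA TAT GTA ACA TTG AAT TTA ATG CTC CTT CCA GCA CAG — no ATG→stop ORF.
ORFs ≥ 2 codons: frame -1 16–42 (9 codons), frame -1 37–42 (2 codons), frame -2 2–7 (2 codons). Count = 3.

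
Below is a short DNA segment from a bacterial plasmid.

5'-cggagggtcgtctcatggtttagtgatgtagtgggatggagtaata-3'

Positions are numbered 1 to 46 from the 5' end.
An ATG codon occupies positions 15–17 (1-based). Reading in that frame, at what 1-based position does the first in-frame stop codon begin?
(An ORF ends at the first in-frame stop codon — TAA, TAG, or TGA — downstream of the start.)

Codons from position 15: ATG (15–17), GTT (18–20), TAG (21–23).
TAG is a stop codon; it begins at position 21.

21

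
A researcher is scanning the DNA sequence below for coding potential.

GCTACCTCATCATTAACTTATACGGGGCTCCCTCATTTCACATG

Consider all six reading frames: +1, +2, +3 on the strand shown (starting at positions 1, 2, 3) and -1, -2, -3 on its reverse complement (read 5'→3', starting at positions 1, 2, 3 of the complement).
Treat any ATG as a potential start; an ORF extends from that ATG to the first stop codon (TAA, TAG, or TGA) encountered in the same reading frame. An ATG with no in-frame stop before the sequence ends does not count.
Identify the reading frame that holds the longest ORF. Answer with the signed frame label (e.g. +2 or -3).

-3

Reverse complement (5'→3'): CATGTGAAATGAGGGAGCCCCGTATAAGTTAATGATGAGGTAGC
Frame +1: GCT ACC TCA TCA TTA ACT TAT ACG GGG CTC CCT CAT TTC ACA — no ATG→stop ORF.
Frame +2: CTA CCT CAT CAT TAA CTT ATA CGG GGC TCC CTC ATT TCA CAT — no ATG→stop ORF.
Frame +3: TAC CTC ATC ATT AAC TTA TAC GGG GCT CCC TCA TTT CAC ATG — no ATG→stop ORF.
Frame -1: CAT GTG AAA TGA GGG AGC CCC GTA TAA GTT AAT GAT GAG GTA — no ATG→stop ORF.
Frame -2: ATG TGA AAT GAG GGA GCC CCG TAT AAG TTA ATG ATG AGG TAG — ATG at 2, stop TGA at 5 → 6 nt; ATG at 32, stop TAG at 41 → 12 nt; ATG at 35, stop TAG at 41 → 9 nt.
Frame -3: TGT GAA ATG AGG GAG CCC CGT ATA AGT TAA TGA TGA GGT AGC — ATG at 9, stop TAA at 30 → 24 nt.
Longest ORF is 24 nt in frame -3 (positions 9–32).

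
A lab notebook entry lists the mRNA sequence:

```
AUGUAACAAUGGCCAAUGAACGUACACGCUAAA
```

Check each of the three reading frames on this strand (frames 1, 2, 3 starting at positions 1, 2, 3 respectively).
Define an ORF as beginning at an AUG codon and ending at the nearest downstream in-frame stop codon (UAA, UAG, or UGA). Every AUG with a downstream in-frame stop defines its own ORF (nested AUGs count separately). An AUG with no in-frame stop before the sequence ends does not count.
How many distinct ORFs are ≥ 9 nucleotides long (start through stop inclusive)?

1

Frame 1: AUG UAA CAA UGG CCA AUG AAC GUA CAC GCU AAA — AUG at 1, stop UAA at 4 → 6 nt.
Frame 2: UGU AAC AAU GGC CAA UGA ACG UAC ACG CUA — no AUG→stop ORF.
Frame 3: GUA ACA AUG GCC AAU GAA CGU ACA CGC UAA — AUG at 9, stop UAA at 30 → 24 nt.
ORFs ≥ 9 nucleotides: frame 3 9–32 (24 nucleotides). Count = 1.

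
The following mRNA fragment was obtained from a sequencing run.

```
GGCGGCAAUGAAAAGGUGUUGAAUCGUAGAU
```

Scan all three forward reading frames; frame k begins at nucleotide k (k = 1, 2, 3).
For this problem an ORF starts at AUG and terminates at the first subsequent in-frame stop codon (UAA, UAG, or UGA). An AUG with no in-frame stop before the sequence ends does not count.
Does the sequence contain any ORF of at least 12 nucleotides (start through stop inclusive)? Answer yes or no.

Frame 1: GGC GGC AAU GAA AAG GUG UUG AAU CGU AGA — no AUG→stop ORF.
Frame 2: GCG GCA AUG AAA AGG UGU UGA AUC GUA GAU — AUG at 8, stop UGA at 20 → 15 nt.
Frame 3: CGG CAA UGA AAA GGU GUU GAA UCG UAG — no AUG→stop ORF.
Frame 2 has an ORF of 15 nucleotides (positions 8–22) ≥ 12, so yes.

yes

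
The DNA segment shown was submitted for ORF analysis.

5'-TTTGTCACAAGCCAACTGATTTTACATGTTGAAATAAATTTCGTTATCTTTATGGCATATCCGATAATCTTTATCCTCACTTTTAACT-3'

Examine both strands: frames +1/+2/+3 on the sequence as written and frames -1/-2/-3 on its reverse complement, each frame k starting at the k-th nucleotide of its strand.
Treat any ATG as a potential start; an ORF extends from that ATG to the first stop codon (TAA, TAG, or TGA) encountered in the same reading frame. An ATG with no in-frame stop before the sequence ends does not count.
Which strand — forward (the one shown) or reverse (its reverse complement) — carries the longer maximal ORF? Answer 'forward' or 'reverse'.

Reverse complement (5'→3'): AGTTAAAAGTGAGGATAAAGATTATCGGATATGCCATAAAGATAACGAAATTTATTTCAACATGTAAAATCAGTTGGCTTGTGACAAA
Frame +1: TTT GTC ACA AGC CAA CTG ATT TTA CAT GTT GAA ATA AAT TTC GTT ATC TTT ATG GCA TAT CCG ATA ATC TTT ATC CTC ACT TTT AAC — no ATG→stop ORF.
Frame +2: TTG TCA CAA GCC AAC TGA TTT TAC ATG TTG AAA TAA ATT TCG TTA TCT TTA TGG CAT ATC CGA TAA TCT TTA TCC TCA CTT TTA ACT — ATG at 26, stop TAA at 35 → 12 nt.
Frame +3: TGT CAC AAG CCA ACT GAT TTT ACA TGT TGA AAT AAA TTT CGT TAT CTT TAT GGC ATA TCC GAT AAT CTT TAT CCT CAC TTT TAA — no ATG→stop ORF.
Frame -1: AGT TAA AAG TGA GGA TAA AGA TTA TCG GAT ATG CCA TAA AGA TAA CGA AAT TTA TTT CAA CAT GTA AAA TCA GTT GGC TTG TGA CAA — ATG at 31, stop TAA at 37 → 9 nt.
Frame -2: GTT AAA AGT GAG GAT AAA GAT TAT CGG ATA TGC CAT AAA GAT AAC GAA ATT TAT TTC AAC ATG TAA AAT CAG TTG GCT TGT GAC AAA — ATG at 62, stop TAA at 65 → 6 nt.
Frame -3: TTA AAA GTG AGG ATA AAG ATT ATC GGA TAT GCC ATA AAG ATA ACG AAA TTT ATT TCA ACA TGT AAA ATC AGT TGG CTT GTG ACA — no ATG→stop ORF.
Forward-strand max 12 nt; reverse-strand max 9 nt. The forward strand has the longer ORF.

forward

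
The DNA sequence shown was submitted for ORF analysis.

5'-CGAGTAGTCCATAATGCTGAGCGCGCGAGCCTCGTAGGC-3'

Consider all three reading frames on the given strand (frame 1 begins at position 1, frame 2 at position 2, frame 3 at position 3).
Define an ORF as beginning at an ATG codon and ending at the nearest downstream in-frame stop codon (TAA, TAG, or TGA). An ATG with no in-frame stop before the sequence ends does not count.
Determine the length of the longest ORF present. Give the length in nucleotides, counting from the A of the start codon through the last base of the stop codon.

Frame 1: CGA GTA GTC CAT AAT GCT GAG CGC GCG AGC CTC GTA GGC — no ATG→stop ORF.
Frame 2: GAG TAG TCC ATA ATG CTG AGC GCG CGA GCC TCG TAG — ATG at 14, stop TAG at 35 → 24 nt.
Frame 3: AGT AGT CCA TAA TGC TGA GCG CGC GAG CCT CGT AGG — no ATG→stop ORF.
Longest: frame 2, positions 14–37, 24 nt = 8 codons = 7 aa. → 24 nucleotides.

24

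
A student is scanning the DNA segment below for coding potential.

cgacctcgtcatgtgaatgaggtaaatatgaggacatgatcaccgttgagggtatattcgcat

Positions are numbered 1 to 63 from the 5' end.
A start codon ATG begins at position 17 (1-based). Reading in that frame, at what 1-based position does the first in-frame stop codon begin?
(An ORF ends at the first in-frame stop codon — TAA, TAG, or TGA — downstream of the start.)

23

Codons from position 17: ATG (17–19), AGG (20–22), TAA (23–25).
TAA is a stop codon; it begins at position 23.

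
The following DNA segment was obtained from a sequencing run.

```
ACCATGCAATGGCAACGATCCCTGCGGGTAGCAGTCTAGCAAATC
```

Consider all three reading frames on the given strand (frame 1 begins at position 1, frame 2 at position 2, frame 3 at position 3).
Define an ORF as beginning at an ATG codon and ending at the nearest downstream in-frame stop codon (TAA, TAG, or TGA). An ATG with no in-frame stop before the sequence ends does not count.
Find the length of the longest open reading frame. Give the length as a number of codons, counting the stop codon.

Frame 1: ACC ATG CAA TGG CAA CGA TCC CTG CGG GTA GCA GTC TAG CAA ATC — ATG at 4, stop TAG at 37 → 36 nt.
Frame 2: CCA TGC AAT GGC AAC GAT CCC TGC GGG TAG CAG TCT AGC AAA — no ATG→stop ORF.
Frame 3: CAT GCA ATG GCA ACG ATC CCT GCG GGT AGC AGT CTA GCA AAT — no ATG→stop ORF.
Longest: frame 1, positions 4–39, 36 nt = 12 codons = 11 aa. → 12 codons.

12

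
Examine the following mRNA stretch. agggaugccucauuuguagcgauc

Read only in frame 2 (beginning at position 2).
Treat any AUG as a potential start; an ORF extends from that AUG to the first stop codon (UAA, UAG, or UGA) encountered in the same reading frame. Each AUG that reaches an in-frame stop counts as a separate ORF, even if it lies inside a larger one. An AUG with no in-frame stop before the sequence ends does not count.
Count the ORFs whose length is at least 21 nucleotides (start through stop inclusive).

0

Frame 2: GGG AUG CCU CAU UUG UAG CGA — AUG at 5, stop UAG at 17 → 15 nt.
No ORF reaches 21 nucleotides. Count = 0.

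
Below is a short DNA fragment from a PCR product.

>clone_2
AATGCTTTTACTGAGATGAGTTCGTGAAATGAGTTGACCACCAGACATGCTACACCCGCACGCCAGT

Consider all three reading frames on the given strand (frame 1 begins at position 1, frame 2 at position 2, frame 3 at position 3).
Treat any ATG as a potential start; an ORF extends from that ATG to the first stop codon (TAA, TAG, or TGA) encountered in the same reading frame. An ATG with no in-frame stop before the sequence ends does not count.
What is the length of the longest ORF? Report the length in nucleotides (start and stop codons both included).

Frame 1: AAT GCT TTT ACT GAG ATG AGT TCG TGA AAT GAG TTG ACC ACC AGA CAT GCT ACA CCC GCA CGC CAG — ATG at 16, stop TGA at 25 → 12 nt.
Frame 2: ATG CTT TTA CTG AGA TGA GTT CGT GAA ATG AGT TGA CCA CCA GAC ATG CTA CAC CCG CAC GCC AGT — ATG at 2, stop TGA at 17 → 18 nt; ATG at 29, stop TGA at 35 → 9 nt.
Frame 3: TGC TTT TAC TGA GAT GAG TTC GTG AAA TGA GTT GAC CAC CAG ACA TGC TAC ACC CGC ACG CCA — no ATG→stop ORF.
Longest: frame 2, positions 2–19, 18 nt = 6 codons = 5 aa. → 18 nucleotides.

18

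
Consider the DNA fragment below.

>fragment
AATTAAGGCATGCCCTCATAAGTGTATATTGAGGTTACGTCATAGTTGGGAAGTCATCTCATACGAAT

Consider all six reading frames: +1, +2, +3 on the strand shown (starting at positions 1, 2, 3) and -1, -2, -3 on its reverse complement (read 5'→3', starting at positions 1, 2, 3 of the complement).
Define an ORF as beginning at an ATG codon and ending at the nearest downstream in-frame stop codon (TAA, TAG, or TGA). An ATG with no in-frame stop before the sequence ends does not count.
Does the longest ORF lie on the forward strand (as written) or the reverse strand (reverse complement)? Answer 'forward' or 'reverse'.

reverse

Reverse complement (5'→3'): ATTCGTATGAGATGACTTCCCAACTATGACGTAACCTCAATATACACTTATGAGGGCATGCCTTAATT
Frame +1: AAT TAA GGC ATG CCC TCA TAA GTG TAT ATT GAG GTT ACG TCA TAG TTG GGA AGT CAT CTC ATA CGA — ATG at 10, stop TAA at 19 → 12 nt.
Frame +2: ATT AAG GCA TGC CCT CAT AAG TGT ATA TTG AGG TTA CGT CAT AGT TGG GAA GTC ATC TCA TAC GAA — no ATG→stop ORF.
Frame +3: TTA AGG CAT GCC CTC ATA AGT GTA TAT TGA GGT TAC GTC ATA GTT GGG AAG TCA TCT CAT ACG AAT — no ATG→stop ORF.
Frame -1: ATT CGT ATG AGA TGA CTT CCC AAC TAT GAC GTA ACC TCA ATA TAC ACT TAT GAG GGC ATG CCT TAA — ATG at 7, stop TGA at 13 → 9 nt; ATG at 58, stop TAA at 64 → 9 nt.
Frame -2: TTC GTA TGA GAT GAC TTC CCA ACT ATG ACG TAA CCT CAA TAT ACA CTT ATG AGG GCA TGC CTT AAT — ATG at 26, stop TAA at 32 → 9 nt.
Frame -3: TCG TAT GAG ATG ACT TCC CAA CTA TGA CGT AAC CTC AAT ATA CAC TTA TGA GGG CAT GCC TTA ATT — ATG at 12, stop TGA at 27 → 18 nt.
Forward-strand max 12 nt; reverse-strand max 18 nt. The reverse strand has the longer ORF.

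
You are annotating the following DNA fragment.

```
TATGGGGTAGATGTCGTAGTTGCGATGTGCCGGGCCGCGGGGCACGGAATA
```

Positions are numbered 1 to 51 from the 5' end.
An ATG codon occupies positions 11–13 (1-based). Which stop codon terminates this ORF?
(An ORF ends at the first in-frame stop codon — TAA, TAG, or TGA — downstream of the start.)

TAG

Codons from position 11: ATG (11–13), TCG (14–16), TAG (17–19).
The first in-frame stop codon is TAG.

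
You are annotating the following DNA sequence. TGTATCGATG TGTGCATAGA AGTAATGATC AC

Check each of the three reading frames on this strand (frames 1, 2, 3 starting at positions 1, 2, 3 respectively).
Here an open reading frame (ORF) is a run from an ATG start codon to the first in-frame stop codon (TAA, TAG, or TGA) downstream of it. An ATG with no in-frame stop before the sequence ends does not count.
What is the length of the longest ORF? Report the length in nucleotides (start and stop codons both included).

12

Frame 1: TGT ATC GAT GTG TGC ATA GAA GTA ATG ATC — no ATG→stop ORF.
Frame 2: GTA TCG ATG TGT GCA TAG AAG TAA TGA TCA — ATG at 8, stop TAG at 17 → 12 nt.
Frame 3: TAT CGA TGT GTG CAT AGA AGT AAT GAT CAC — no ATG→stop ORF.
Longest: frame 2, positions 8–19, 12 nt = 4 codons = 3 aa. → 12 nucleotides.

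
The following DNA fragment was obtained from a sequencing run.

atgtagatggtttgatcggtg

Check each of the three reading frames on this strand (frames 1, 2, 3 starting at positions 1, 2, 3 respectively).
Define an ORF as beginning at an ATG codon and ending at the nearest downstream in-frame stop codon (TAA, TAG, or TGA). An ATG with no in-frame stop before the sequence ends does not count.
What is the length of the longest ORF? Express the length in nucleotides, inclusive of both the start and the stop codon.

Frame 1: ATG TAG ATG GTT TGA TCG GTG — ATG at 1, stop TAG at 4 → 6 nt; ATG at 7, stop TGA at 13 → 9 nt.
Frame 2: TGT AGA TGG TTT GAT CGG — no ATG→stop ORF.
Frame 3: GTA GAT GGT TTG ATC GGT — no ATG→stop ORF.
Longest: frame 1, positions 7–15, 9 nt = 3 codons = 2 aa. → 9 nucleotides.

9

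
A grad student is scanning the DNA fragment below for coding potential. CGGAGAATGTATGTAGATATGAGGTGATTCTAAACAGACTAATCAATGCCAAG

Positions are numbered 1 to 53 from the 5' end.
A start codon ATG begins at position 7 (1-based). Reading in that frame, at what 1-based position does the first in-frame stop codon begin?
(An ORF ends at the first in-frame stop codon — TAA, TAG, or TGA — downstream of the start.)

Codons from position 7: ATG (7–9), TAT (10–12), GTA (13–15), GAT (16–18), ATG (19–21), AGG (22–24), TGA (25–27).
TGA is a stop codon; it begins at position 25.

25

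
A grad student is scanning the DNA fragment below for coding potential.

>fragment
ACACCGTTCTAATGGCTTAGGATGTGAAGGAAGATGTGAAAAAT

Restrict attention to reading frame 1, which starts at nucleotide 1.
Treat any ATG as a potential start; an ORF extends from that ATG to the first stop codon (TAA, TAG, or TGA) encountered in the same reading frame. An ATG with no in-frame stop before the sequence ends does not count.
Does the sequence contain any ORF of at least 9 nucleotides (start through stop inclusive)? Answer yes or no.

no

Frame 1: ACA CCG TTC TAA TGG CTT AGG ATG TGA AGG AAG ATG TGA AAA — ATG at 22, stop TGA at 25 → 6 nt; ATG at 34, stop TGA at 37 → 6 nt.
Largest ORF found is 6 nucleotides < 9, so no.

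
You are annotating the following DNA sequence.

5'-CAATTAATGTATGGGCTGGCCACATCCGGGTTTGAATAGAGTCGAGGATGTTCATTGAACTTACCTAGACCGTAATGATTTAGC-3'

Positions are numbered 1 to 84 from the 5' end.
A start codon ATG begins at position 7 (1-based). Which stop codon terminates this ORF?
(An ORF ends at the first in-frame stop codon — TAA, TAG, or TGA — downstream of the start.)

TAG

Codons from position 7: ATG (7–9), TAT (10–12), GGG (13–15), CTG (16–18), GCC (19–21), ACA (22–24), TCC (25–27), GGG (28–30), TTT (31–33), GAA (34–36), TAG (37–39).
The first in-frame stop codon is TAG.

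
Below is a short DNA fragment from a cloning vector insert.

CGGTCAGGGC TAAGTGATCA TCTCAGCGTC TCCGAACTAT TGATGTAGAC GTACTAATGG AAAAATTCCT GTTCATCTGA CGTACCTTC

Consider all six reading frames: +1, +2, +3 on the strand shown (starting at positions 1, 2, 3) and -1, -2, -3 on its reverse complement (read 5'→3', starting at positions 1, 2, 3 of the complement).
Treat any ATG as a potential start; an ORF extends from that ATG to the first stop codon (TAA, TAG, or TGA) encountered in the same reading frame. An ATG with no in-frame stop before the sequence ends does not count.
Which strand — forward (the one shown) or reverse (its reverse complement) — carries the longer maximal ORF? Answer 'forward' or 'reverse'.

Reverse complement (5'→3'): GAAGGTACGTCAGATGAACAGGAATTTTTCCATTAGTACGTCTACATCAATAGTTCGGAGACGCTGAGATGATCACTTAGCCCTGACCG
Frame +1: CGG TCA GGG CTA AGT GAT CAT CTC AGC GTC TCC GAA CTA TTG ATG TAG ACG TAC TAA TGG AAA AAT TCC TGT TCA TCT GAC GTA CCT — ATG at 43, stop TAG at 46 → 6 nt.
Frame +2: GGT CAG GGC TAA GTG ATC ATC TCA GCG TCT CCG AAC TAT TGA TGT AGA CGT ACT AAT GGA AAA ATT CCT GTT CAT CTG ACG TAC CTT — no ATG→stop ORF.
Frame +3: GTC AGG GCT AAG TGA TCA TCT CAG CGT CTC CGA ACT ATT GAT GTA GAC GTA CTA ATG GAA AAA TTC CTG TTC ATC TGA CGT ACC TTC — ATG at 57, stop TGA at 78 → 24 nt.
Frame -1: GAA GGT ACG TCA GAT GAA CAG GAA TTT TTC CAT TAG TAC GTC TAC ATC AAT AGT TCG GAG ACG CTG AGA TGA TCA CTT AGC CCT GAC — no ATG→stop ORF.
Frame -2: AAG GTA CGT CAG ATG AAC AGG AAT TTT TCC ATT AGT ACG TCT ACA TCA ATA GTT CGG AGA CGC TGA GAT GAT CAC TTA GCC CTG ACC — ATG at 14, stop TGA at 65 → 54 nt.
Frame -3: AGG TAC GTC AGA TGA ACA GGA ATT TTT CCA TTA GTA CGT CTA CAT CAA TAG TTC GGA GAC GCT GAG ATG ATC ACT TAG CCC TGA CCG — ATG at 69, stop TAG at 78 → 12 nt.
Forward-strand max 24 nt; reverse-strand max 54 nt. The reverse strand has the longer ORF.

reverse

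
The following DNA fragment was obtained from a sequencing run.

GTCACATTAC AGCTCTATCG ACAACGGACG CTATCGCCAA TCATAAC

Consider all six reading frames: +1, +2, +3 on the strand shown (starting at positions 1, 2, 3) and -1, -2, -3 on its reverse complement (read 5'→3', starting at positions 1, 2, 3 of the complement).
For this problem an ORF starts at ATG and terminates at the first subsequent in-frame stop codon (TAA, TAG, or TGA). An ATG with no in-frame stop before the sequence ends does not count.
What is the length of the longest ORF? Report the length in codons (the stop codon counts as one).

Reverse complement (5'→3'): GTTATGATTGGCGATAGCGTCCGTTGTCGATAGAGCTGTAATGTGAC
Frame +1: GTC ACA TTA CAG CTC TAT CGA CAA CGG ACG CTA TCG CCA ATC ATA — no ATG→stop ORF.
Frame +2: TCA CAT TAC AGC TCT ATC GAC AAC GGA CGC TAT CGC CAA TCA TAA — no ATG→stop ORF.
Frame +3: CAC ATT ACA GCT CTA TCG ACA ACG GAC GCT ATC GCC AAT CAT AAC — no ATG→stop ORF.
Frame -1: GTT ATG ATT GGC GAT AGC GTC CGT TGT CGA TAG AGC TGT AAT GTG — ATG at 4, stop TAG at 31 → 30 nt.
Frame -2: TTA TGA TTG GCG ATA GCG TCC GTT GTC GAT AGA GCT GTA ATG TGA — ATG at 41, stop TGA at 44 → 6 nt.
Frame -3: TAT GAT TGG CGA TAG CGT CCG TTG TCG ATA GAG CTG TAA TGT GAC — no ATG→stop ORF.
Longest: frame -1, positions 4–33, 30 nt = 10 codons = 9 aa. → 10 codons.

10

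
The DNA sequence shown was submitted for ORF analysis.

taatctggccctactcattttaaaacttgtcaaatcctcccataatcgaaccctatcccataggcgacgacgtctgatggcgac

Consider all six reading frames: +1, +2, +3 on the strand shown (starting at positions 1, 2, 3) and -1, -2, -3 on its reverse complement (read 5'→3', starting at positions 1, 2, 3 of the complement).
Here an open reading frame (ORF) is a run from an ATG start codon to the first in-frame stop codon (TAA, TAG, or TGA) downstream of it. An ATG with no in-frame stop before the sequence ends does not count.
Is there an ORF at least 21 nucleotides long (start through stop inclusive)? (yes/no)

Reverse complement (5'→3'): GTCGCCATCAGACGTCGTCGCCTATGGGATAGGGTTCGATTATGGGAGGATTTGACAAGTTTTAAAATGAGTAGGGCCAGATTA
Frame +1: TAA TCT GGC CCT ACT CAT TTT AAA ACT TGT CAA ATC CTC CCA TAA TCG AAC CCT ATC CCA TAG GCG ACG ACG TCT GAT GGC GAC — no ATG→stop ORF.
Frame +2: AAT CTG GCC CTA CTC ATT TTA AAA CTT GTC AAA TCC TCC CAT AAT CGA ACC CTA TCC CAT AGG CGA CGA CGT CTG ATG GCG — no ATG→stop ORF.
Frame +3: ATC TGG CCC TAC TCA TTT TAA AAC TTG TCA AAT CCT CCC ATA ATC GAA CCC TAT CCC ATA GGC GAC GAC GTC TGA TGG CGA — no ATG→stop ORF.
Frame -1: GTC GCC ATC AGA CGT CGT CGC CTA TGG GAT AGG GTT CGA TTA TGG GAG GAT TTG ACA AGT TTT AAA ATG AGT AGG GCC AGA TTA — no ATG→stop ORF.
Frame -2: TCG CCA TCA GAC GTC GTC GCC TAT GGG ATA GGG TTC GAT TAT GGG AGG ATT TGA CAA GTT TTA AAA TGA GTA GGG CCA GAT — no ATG→stop ORF.
Frame -3: CGC CAT CAG ACG TCG TCG CCT ATG GGA TAG GGT TCG ATT ATG GGA GGA TTT GAC AAG TTT TAA AAT GAG TAG GGC CAG ATT — ATG at 24, stop TAG at 30 → 9 nt; ATG at 42, stop TAA at 63 → 24 nt.
Frame -3 has an ORF of 24 nucleotides (positions 42–65) ≥ 21, so yes.

yes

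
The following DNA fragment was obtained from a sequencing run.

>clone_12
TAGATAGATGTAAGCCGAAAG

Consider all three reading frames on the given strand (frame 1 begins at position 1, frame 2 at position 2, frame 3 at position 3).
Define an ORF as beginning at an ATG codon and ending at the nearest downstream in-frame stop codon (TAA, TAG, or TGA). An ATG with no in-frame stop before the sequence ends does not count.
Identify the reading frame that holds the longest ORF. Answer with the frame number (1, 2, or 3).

2

Frame 1: TAG ATA GAT GTA AGC CGA AAG — no ATG→stop ORF.
Frame 2: AGA TAG ATG TAA GCC GAA — ATG at 8, stop TAA at 11 → 6 nt.
Frame 3: GAT AGA TGT AAG CCG AAA — no ATG→stop ORF.
Longest ORF is 6 nt in frame 2 (positions 8–13).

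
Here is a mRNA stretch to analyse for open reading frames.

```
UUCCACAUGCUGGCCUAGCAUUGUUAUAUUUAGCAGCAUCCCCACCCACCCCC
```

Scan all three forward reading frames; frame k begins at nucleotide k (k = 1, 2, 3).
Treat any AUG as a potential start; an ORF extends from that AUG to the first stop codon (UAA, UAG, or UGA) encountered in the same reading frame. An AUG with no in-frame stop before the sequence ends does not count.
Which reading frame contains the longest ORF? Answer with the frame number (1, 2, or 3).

1

Frame 1: UUC CAC AUG CUG GCC UAG CAU UGU UAU AUU UAG CAG CAU CCC CAC CCA CCC — AUG at 7, stop UAG at 16 → 12 nt.
Frame 2: UCC ACA UGC UGG CCU AGC AUU GUU AUA UUU AGC AGC AUC CCC ACC CAC CCC — no AUG→stop ORF.
Frame 3: CCA CAU GCU GGC CUA GCA UUG UUA UAU UUA GCA GCA UCC CCA CCC ACC CCC — no AUG→stop ORF.
Longest ORF is 12 nt in frame 1 (positions 7–18).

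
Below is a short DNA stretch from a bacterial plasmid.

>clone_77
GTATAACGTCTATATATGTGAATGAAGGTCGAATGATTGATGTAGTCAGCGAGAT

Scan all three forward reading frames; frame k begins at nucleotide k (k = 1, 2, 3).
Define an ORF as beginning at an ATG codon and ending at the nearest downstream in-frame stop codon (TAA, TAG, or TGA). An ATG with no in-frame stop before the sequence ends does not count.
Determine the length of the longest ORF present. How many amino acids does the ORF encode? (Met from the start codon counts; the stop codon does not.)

4

Frame 1: GTA TAA CGT CTA TAT ATG TGA ATG AAG GTC GAA TGA TTG ATG TAG TCA GCG AGA — ATG at 16, stop TGA at 19 → 6 nt; ATG at 22, stop TGA at 34 → 15 nt; ATG at 40, stop TAG at 43 → 6 nt.
Frame 2: TAT AAC GTC TAT ATA TGT GAA TGA AGG TCG AAT GAT TGA TGT AGT CAG CGA GAT — no ATG→stop ORF.
Frame 3: ATA ACG TCT ATA TAT GTG AAT GAA GGT CGA ATG ATT GAT GTA GTC AGC GAG — no ATG→stop ORF.
Longest: frame 1, positions 22–36, 15 nt = 5 codons = 4 aa. → 4 amino acids.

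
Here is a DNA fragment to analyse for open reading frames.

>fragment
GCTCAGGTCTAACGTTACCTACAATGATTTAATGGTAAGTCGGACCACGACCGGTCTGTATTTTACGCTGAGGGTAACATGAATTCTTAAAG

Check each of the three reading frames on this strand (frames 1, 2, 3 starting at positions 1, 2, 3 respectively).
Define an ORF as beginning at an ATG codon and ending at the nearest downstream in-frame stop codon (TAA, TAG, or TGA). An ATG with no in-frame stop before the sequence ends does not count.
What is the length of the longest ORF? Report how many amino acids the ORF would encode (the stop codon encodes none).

Frame 1: GCT CAG GTC TAA CGT TAC CTA CAA TGA TTT AAT GGT AAG TCG GAC CAC GAC CGG TCT GTA TTT TAC GCT GAG GGT AAC ATG AAT TCT TAA — ATG at 79, stop TAA at 88 → 12 nt.
Frame 2: CTC AGG TCT AAC GTT ACC TAC AAT GAT TTA ATG GTA AGT CGG ACC ACG ACC GGT CTG TAT TTT ACG CTG AGG GTA ACA TGA ATT CTT AAA — ATG at 32, stop TGA at 80 → 51 nt.
Frame 3: TCA GGT CTA ACG TTA CCT ACA ATG ATT TAA TGG TAA GTC GGA CCA CGA CCG GTC TGT ATT TTA CGC TGA GGG TAA CAT GAA TTC TTA AAG — ATG at 24, stop TAA at 30 → 9 nt.
Longest: frame 2, positions 32–82, 51 nt = 17 codons = 16 aa. → 16 amino acids.

16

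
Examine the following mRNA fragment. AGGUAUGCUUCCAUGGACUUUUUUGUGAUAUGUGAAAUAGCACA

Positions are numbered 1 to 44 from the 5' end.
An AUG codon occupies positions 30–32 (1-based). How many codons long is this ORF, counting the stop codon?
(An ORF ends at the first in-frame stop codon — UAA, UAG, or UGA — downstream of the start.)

2

Codons from position 30: AUG (30–32), UGA (33–35).
UGA is the first in-frame stop; that's 2 codons including the stop.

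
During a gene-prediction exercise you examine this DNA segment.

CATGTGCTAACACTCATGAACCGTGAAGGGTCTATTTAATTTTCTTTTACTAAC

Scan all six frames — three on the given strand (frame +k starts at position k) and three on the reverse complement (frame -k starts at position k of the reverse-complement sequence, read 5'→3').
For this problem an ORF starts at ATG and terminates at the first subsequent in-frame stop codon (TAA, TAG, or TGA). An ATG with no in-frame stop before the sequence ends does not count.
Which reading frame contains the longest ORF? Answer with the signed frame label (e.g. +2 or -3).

+1

Reverse complement (5'→3'): GTTAGTAAAAGAAAATTAAATAGACCCTTCACGGTTCATGAGTGTTAGCACATG
Frame +1: CAT GTG CTA ACA CTC ATG AAC CGT GAA GGG TCT ATT TAA TTT TCT TTT ACT AAC — ATG at 16, stop TAA at 37 → 24 nt.
Frame +2: ATG TGC TAA CAC TCA TGA ACC GTG AAG GGT CTA TTT AAT TTT CTT TTA CTA — ATG at 2, stop TAA at 8 → 9 nt.
Frame +3: TGT GCT AAC ACT CAT GAA CCG TGA AGG GTC TAT TTA ATT TTC TTT TAC TAA — no ATG→stop ORF.
Frame -1: GTT AGT AAA AGA AAA TTA AAT AGA CCC TTC ACG GTT CAT GAG TGT TAG CAC ATG — no ATG→stop ORF.
Frame -2: TTA GTA AAA GAA AAT TAA ATA GAC CCT TCA CGG TTC ATG AGT GTT AGC ACA — no ATG→stop ORF.
Frame -3: TAG TAA AAG AAA ATT AAA TAG ACC CTT CAC GGT TCA TGA GTG TTA GCA CAT — no ATG→stop ORF.
Longest ORF is 24 nt in frame +1 (positions 16–39).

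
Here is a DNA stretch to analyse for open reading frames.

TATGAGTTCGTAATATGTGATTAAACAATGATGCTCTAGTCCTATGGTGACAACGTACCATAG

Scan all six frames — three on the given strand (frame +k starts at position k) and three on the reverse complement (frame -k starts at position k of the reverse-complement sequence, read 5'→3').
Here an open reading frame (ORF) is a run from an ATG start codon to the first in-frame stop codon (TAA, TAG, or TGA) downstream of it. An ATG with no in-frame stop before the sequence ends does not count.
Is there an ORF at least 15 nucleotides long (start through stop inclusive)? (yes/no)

no

Reverse complement (5'→3'): CTATGGTACGTTGTCACCATAGGACTAGAGCATCATTGTTTAATCACATATTACGAACTCATA
Frame +1: TAT GAG TTC GTA ATA TGT GAT TAA ACA ATG ATG CTC TAG TCC TAT GGT GAC AAC GTA CCA TAG — ATG at 28, stop TAG at 37 → 12 nt; ATG at 31, stop TAG at 37 → 9 nt.
Frame +2: ATG AGT TCG TAA TAT GTG ATT AAA CAA TGA TGC TCT AGT CCT ATG GTG ACA ACG TAC CAT — ATG at 2, stop TAA at 11 → 12 nt.
Frame +3: TGA GTT CGT AAT ATG TGA TTA AAC AAT GAT GCT CTA GTC CTA TGG TGA CAA CGT ACC ATA — ATG at 15, stop TGA at 18 → 6 nt.
Frame -1: CTA TGG TAC GTT GTC ACC ATA GGA CTA GAG CAT CAT TGT TTA ATC ACA TAT TAC GAA CTC ATA — no ATG→stop ORF.
Frame -2: TAT GGT ACG TTG TCA CCA TAG GAC TAG AGC ATC ATT GTT TAA TCA CAT ATT ACG AAC TCA — no ATG→stop ORF.
Frame -3: ATG GTA CGT TGT CAC CAT AGG ACT AGA GCA TCA TTG TTT AAT CAC ATA TTA CGA ACT CAT — no ATG→stop ORF.
Largest ORF found is 12 nucleotides < 15, so no.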